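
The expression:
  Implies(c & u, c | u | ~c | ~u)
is always true.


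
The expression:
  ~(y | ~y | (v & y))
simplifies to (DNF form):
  False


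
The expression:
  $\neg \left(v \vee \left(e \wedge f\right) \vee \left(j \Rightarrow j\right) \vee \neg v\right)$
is never true.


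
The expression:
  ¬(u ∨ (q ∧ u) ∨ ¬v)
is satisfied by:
  {v: True, u: False}


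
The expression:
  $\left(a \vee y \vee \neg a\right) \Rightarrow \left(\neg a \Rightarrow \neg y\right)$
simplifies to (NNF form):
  $a \vee \neg y$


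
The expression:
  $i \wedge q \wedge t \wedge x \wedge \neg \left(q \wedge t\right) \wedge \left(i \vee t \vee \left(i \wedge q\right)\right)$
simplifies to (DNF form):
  $\text{False}$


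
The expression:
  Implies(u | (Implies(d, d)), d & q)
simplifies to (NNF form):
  d & q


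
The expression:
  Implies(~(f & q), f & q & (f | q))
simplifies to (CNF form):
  f & q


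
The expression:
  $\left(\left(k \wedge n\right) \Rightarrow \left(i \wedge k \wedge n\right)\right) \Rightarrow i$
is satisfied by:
  {i: True, n: True, k: True}
  {i: True, n: True, k: False}
  {i: True, k: True, n: False}
  {i: True, k: False, n: False}
  {n: True, k: True, i: False}


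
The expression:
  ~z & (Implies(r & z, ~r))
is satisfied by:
  {z: False}


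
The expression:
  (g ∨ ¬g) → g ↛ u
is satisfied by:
  {g: True, u: False}


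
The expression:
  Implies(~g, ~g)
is always true.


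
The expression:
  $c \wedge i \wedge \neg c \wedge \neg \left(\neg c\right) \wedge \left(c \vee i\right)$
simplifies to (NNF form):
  $\text{False}$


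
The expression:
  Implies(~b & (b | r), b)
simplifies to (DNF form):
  b | ~r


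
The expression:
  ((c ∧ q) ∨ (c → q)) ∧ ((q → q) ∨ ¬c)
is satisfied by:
  {q: True, c: False}
  {c: False, q: False}
  {c: True, q: True}


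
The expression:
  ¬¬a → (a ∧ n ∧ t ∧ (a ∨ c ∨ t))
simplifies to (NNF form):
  (n ∧ t) ∨ ¬a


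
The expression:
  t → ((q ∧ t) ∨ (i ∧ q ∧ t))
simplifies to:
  q ∨ ¬t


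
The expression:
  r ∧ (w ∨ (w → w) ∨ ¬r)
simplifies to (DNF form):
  r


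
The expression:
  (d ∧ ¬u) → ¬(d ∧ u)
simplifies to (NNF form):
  True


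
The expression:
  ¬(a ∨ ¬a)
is never true.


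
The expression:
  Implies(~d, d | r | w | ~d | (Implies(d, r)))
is always true.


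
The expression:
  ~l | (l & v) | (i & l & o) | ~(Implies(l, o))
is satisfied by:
  {i: True, v: True, l: False, o: False}
  {i: True, l: False, v: False, o: False}
  {v: True, i: False, l: False, o: False}
  {i: False, l: False, v: False, o: False}
  {o: True, i: True, v: True, l: False}
  {o: True, i: True, l: False, v: False}
  {o: True, v: True, i: False, l: False}
  {o: True, i: False, l: False, v: False}
  {i: True, l: True, v: True, o: False}
  {i: True, l: True, o: False, v: False}
  {l: True, v: True, o: False, i: False}
  {l: True, o: False, v: False, i: False}
  {i: True, l: True, o: True, v: True}
  {i: True, l: True, o: True, v: False}
  {l: True, o: True, v: True, i: False}


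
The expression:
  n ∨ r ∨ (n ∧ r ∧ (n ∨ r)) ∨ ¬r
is always true.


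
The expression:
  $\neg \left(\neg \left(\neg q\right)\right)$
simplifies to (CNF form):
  $\neg q$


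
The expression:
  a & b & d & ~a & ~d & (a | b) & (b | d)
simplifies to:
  False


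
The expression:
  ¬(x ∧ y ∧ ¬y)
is always true.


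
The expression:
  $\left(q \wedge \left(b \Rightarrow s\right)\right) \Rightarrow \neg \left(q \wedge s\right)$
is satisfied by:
  {s: False, q: False}
  {q: True, s: False}
  {s: True, q: False}


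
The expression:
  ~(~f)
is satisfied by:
  {f: True}


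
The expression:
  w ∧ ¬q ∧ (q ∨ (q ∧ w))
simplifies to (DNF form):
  False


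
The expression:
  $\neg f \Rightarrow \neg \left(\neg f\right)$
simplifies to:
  $f$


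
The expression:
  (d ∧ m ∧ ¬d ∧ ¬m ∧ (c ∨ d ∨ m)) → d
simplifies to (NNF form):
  True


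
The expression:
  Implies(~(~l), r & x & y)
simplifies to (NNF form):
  ~l | (r & x & y)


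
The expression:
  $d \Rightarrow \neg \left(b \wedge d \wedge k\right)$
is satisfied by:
  {k: False, d: False, b: False}
  {b: True, k: False, d: False}
  {d: True, k: False, b: False}
  {b: True, d: True, k: False}
  {k: True, b: False, d: False}
  {b: True, k: True, d: False}
  {d: True, k: True, b: False}


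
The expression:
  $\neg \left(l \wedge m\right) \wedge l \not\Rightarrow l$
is never true.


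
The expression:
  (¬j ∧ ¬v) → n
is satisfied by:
  {n: True, v: True, j: True}
  {n: True, v: True, j: False}
  {n: True, j: True, v: False}
  {n: True, j: False, v: False}
  {v: True, j: True, n: False}
  {v: True, j: False, n: False}
  {j: True, v: False, n: False}


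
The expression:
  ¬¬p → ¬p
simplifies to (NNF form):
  ¬p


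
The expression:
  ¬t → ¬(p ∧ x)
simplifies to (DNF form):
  t ∨ ¬p ∨ ¬x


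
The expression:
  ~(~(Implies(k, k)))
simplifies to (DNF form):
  True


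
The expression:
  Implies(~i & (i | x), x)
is always true.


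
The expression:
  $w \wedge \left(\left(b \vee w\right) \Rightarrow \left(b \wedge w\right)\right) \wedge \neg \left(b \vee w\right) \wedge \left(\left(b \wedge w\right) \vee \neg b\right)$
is never true.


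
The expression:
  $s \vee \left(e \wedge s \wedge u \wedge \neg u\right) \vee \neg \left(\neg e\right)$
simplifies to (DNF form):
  $e \vee s$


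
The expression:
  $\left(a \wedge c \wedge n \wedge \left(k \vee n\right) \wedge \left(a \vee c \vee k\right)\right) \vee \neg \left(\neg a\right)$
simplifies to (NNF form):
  $a$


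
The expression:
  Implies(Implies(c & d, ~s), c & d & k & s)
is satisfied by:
  {c: True, s: True, d: True}


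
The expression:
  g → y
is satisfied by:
  {y: True, g: False}
  {g: False, y: False}
  {g: True, y: True}


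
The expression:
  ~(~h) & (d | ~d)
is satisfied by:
  {h: True}


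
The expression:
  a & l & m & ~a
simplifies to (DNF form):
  False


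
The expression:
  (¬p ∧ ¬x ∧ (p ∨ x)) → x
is always true.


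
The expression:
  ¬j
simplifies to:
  ¬j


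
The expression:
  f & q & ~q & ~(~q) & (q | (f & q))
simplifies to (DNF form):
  False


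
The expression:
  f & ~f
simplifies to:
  False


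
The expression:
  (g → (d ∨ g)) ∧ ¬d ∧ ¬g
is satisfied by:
  {g: False, d: False}


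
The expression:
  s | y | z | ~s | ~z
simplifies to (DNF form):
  True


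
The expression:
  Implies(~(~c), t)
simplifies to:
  t | ~c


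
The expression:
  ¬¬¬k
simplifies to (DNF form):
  ¬k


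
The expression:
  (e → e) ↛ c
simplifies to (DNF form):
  ¬c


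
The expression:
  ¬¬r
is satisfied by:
  {r: True}


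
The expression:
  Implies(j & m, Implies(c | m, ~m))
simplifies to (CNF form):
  ~j | ~m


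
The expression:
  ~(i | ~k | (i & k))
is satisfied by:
  {k: True, i: False}


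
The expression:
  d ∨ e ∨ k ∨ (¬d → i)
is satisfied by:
  {i: True, d: True, k: True, e: True}
  {i: True, d: True, k: True, e: False}
  {i: True, d: True, e: True, k: False}
  {i: True, d: True, e: False, k: False}
  {i: True, k: True, e: True, d: False}
  {i: True, k: True, e: False, d: False}
  {i: True, k: False, e: True, d: False}
  {i: True, k: False, e: False, d: False}
  {d: True, k: True, e: True, i: False}
  {d: True, k: True, e: False, i: False}
  {d: True, e: True, k: False, i: False}
  {d: True, e: False, k: False, i: False}
  {k: True, e: True, d: False, i: False}
  {k: True, d: False, e: False, i: False}
  {e: True, d: False, k: False, i: False}


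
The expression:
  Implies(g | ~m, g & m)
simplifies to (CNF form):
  m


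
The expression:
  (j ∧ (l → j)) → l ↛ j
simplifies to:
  ¬j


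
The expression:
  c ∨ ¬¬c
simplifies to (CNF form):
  c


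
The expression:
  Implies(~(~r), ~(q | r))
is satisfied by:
  {r: False}


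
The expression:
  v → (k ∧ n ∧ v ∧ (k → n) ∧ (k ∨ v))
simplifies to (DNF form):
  (k ∧ n) ∨ ¬v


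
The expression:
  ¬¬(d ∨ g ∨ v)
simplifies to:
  d ∨ g ∨ v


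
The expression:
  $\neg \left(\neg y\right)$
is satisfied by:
  {y: True}


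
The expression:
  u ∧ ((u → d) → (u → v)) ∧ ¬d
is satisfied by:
  {u: True, d: False}


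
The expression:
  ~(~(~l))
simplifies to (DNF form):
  ~l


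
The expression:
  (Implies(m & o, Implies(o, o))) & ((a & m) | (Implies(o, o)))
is always true.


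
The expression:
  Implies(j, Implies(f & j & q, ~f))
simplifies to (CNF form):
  ~f | ~j | ~q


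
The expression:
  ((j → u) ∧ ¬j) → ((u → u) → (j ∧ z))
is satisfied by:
  {j: True}


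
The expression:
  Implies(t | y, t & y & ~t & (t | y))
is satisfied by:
  {y: False, t: False}


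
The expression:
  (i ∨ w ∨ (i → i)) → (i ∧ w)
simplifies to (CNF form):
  i ∧ w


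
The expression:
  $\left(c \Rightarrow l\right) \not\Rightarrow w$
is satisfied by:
  {l: True, c: False, w: False}
  {c: False, w: False, l: False}
  {l: True, c: True, w: False}


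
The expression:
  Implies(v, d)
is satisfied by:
  {d: True, v: False}
  {v: False, d: False}
  {v: True, d: True}


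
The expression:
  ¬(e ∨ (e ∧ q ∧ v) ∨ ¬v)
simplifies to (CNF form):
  v ∧ ¬e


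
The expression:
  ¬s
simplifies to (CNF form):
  ¬s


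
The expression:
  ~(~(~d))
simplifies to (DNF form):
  ~d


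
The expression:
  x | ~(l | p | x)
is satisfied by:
  {x: True, p: False, l: False}
  {x: True, l: True, p: False}
  {x: True, p: True, l: False}
  {x: True, l: True, p: True}
  {l: False, p: False, x: False}


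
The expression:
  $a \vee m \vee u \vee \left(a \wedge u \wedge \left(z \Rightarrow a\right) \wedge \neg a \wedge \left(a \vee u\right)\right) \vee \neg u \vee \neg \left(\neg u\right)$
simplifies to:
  $\text{True}$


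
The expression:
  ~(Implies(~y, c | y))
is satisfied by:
  {y: False, c: False}


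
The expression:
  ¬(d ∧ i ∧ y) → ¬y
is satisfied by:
  {i: True, d: True, y: False}
  {i: True, d: False, y: False}
  {d: True, i: False, y: False}
  {i: False, d: False, y: False}
  {i: True, y: True, d: True}


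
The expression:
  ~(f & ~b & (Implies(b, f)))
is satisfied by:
  {b: True, f: False}
  {f: False, b: False}
  {f: True, b: True}


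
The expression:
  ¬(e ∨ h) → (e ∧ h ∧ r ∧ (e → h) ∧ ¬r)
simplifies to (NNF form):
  e ∨ h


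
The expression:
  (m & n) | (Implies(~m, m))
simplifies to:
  m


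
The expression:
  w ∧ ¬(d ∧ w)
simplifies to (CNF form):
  w ∧ ¬d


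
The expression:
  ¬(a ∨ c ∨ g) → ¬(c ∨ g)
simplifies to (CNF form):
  True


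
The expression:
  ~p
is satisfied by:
  {p: False}


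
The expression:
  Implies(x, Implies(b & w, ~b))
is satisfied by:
  {w: False, x: False, b: False}
  {b: True, w: False, x: False}
  {x: True, w: False, b: False}
  {b: True, x: True, w: False}
  {w: True, b: False, x: False}
  {b: True, w: True, x: False}
  {x: True, w: True, b: False}


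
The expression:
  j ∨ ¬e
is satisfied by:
  {j: True, e: False}
  {e: False, j: False}
  {e: True, j: True}


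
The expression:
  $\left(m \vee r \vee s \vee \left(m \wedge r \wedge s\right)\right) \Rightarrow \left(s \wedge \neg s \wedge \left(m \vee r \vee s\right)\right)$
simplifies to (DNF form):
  $\neg m \wedge \neg r \wedge \neg s$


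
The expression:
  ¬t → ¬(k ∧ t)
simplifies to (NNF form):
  True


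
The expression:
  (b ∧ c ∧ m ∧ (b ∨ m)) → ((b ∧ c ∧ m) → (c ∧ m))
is always true.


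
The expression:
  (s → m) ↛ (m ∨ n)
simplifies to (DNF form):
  ¬m ∧ ¬n ∧ ¬s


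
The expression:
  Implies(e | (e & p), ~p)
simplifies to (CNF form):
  ~e | ~p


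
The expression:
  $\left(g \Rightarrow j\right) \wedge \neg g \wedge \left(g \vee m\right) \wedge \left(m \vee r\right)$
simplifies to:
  $m \wedge \neg g$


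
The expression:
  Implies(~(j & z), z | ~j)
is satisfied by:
  {z: True, j: False}
  {j: False, z: False}
  {j: True, z: True}


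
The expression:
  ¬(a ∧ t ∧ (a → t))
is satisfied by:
  {t: False, a: False}
  {a: True, t: False}
  {t: True, a: False}


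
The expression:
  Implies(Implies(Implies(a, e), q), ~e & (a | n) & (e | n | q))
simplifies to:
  (e & ~q) | (n & ~e) | (~a & ~q) | (a & q & ~e)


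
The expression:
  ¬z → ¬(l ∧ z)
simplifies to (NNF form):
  True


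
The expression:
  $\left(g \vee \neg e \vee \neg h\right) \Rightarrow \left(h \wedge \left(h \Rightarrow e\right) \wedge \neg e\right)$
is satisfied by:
  {h: True, e: True, g: False}


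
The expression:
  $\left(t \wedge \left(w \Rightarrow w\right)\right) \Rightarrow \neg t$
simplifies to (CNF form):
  $\neg t$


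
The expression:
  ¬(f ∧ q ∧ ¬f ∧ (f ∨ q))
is always true.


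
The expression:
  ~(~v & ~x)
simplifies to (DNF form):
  v | x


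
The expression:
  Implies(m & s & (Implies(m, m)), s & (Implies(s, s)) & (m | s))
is always true.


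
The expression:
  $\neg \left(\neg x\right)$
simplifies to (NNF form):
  $x$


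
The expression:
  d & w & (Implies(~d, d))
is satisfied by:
  {w: True, d: True}


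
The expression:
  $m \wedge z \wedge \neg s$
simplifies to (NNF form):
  $m \wedge z \wedge \neg s$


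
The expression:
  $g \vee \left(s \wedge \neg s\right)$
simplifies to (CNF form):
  $g$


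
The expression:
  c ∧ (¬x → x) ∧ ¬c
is never true.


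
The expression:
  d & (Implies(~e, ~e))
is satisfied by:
  {d: True}


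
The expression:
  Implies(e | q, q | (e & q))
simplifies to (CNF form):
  q | ~e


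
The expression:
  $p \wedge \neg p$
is never true.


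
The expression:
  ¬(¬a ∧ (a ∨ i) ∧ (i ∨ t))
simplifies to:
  a ∨ ¬i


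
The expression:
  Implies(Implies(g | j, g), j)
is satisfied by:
  {j: True}


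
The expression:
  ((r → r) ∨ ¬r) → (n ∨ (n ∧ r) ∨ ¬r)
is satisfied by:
  {n: True, r: False}
  {r: False, n: False}
  {r: True, n: True}


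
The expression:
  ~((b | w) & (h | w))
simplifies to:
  ~w & (~b | ~h)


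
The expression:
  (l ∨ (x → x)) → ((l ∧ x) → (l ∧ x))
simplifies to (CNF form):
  True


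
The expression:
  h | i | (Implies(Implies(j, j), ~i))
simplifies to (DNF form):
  True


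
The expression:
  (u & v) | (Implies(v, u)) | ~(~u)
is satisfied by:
  {u: True, v: False}
  {v: False, u: False}
  {v: True, u: True}


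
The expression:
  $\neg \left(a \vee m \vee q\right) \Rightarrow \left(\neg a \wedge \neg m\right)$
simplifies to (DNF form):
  $\text{True}$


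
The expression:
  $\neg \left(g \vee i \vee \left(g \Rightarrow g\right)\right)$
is never true.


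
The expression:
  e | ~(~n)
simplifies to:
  e | n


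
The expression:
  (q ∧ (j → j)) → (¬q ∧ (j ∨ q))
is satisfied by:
  {q: False}


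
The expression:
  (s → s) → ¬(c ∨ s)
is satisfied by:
  {c: False, s: False}


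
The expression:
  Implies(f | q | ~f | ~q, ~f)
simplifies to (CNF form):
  ~f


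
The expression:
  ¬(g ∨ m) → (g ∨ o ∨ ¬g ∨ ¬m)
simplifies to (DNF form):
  True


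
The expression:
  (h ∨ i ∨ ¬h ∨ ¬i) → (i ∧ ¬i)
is never true.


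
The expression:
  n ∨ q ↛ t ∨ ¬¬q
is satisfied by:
  {n: True, q: True}
  {n: True, q: False}
  {q: True, n: False}


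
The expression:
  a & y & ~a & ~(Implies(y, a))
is never true.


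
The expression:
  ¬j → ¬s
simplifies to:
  j ∨ ¬s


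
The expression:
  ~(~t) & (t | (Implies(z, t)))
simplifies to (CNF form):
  t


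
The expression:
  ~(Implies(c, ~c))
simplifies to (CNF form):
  c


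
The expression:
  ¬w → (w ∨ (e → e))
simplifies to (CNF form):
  True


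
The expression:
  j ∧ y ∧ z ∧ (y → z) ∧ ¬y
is never true.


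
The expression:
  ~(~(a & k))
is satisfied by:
  {a: True, k: True}


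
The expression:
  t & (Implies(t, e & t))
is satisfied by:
  {t: True, e: True}


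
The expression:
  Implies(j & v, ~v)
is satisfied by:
  {v: False, j: False}
  {j: True, v: False}
  {v: True, j: False}


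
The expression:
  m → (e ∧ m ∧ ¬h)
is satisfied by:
  {e: True, h: False, m: False}
  {h: False, m: False, e: False}
  {e: True, h: True, m: False}
  {h: True, e: False, m: False}
  {m: True, e: True, h: False}


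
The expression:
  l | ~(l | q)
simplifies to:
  l | ~q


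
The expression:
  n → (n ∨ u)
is always true.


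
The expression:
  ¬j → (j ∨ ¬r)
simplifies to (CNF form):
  j ∨ ¬r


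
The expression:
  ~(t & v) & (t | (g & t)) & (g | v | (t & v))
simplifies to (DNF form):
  g & t & ~v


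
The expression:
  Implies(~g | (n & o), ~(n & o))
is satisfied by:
  {o: False, n: False}
  {n: True, o: False}
  {o: True, n: False}


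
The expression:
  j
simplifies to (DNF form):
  j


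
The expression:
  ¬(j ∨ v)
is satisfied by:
  {v: False, j: False}


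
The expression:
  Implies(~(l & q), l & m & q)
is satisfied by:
  {q: True, l: True}


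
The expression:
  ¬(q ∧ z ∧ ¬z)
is always true.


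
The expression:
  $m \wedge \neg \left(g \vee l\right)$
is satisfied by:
  {m: True, g: False, l: False}


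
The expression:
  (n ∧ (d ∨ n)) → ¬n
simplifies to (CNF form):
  ¬n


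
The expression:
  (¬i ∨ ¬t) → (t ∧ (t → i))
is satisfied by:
  {t: True, i: True}


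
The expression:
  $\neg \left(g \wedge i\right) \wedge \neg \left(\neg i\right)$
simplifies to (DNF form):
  $i \wedge \neg g$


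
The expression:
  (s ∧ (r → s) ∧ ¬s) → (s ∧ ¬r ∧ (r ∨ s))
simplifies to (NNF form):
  True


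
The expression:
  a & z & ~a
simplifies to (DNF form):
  False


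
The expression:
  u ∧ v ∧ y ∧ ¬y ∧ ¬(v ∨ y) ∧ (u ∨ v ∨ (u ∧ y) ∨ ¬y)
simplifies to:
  False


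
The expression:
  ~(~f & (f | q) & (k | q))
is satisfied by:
  {f: True, q: False}
  {q: False, f: False}
  {q: True, f: True}


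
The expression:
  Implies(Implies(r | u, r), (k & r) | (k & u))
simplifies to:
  (k & r) | (u & ~r)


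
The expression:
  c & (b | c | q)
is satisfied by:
  {c: True}


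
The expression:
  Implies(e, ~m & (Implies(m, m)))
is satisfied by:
  {m: False, e: False}
  {e: True, m: False}
  {m: True, e: False}


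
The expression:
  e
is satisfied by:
  {e: True}


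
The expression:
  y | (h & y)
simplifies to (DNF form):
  y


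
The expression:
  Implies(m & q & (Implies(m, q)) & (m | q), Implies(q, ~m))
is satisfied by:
  {m: False, q: False}
  {q: True, m: False}
  {m: True, q: False}


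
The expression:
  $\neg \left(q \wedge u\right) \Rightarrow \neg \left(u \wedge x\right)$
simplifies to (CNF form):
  $q \vee \neg u \vee \neg x$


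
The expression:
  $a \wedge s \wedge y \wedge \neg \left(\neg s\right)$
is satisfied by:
  {a: True, s: True, y: True}


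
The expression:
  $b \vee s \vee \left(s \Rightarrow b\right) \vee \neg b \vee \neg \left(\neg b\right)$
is always true.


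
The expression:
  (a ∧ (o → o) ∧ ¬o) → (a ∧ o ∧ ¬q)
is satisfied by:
  {o: True, a: False}
  {a: False, o: False}
  {a: True, o: True}


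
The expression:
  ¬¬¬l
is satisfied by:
  {l: False}


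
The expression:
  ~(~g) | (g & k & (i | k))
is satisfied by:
  {g: True}


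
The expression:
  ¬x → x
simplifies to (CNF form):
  x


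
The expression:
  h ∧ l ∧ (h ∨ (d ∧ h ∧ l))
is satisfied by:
  {h: True, l: True}


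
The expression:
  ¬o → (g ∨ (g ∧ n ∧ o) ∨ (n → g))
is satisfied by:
  {o: True, g: True, n: False}
  {o: True, g: False, n: False}
  {g: True, o: False, n: False}
  {o: False, g: False, n: False}
  {n: True, o: True, g: True}
  {n: True, o: True, g: False}
  {n: True, g: True, o: False}


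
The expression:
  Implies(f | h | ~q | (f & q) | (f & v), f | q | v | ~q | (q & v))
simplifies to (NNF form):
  True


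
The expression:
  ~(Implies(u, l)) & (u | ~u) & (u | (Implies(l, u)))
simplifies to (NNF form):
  u & ~l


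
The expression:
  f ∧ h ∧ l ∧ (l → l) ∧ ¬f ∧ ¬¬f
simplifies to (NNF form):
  False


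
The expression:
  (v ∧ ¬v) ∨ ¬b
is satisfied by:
  {b: False}


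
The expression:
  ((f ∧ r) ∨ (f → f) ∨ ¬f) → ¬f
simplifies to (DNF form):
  ¬f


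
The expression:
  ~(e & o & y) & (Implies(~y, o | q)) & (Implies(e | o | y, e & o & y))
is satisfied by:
  {q: True, e: False, o: False, y: False}


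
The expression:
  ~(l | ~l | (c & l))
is never true.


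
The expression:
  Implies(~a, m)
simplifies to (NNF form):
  a | m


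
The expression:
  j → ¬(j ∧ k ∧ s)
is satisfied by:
  {s: False, k: False, j: False}
  {j: True, s: False, k: False}
  {k: True, s: False, j: False}
  {j: True, k: True, s: False}
  {s: True, j: False, k: False}
  {j: True, s: True, k: False}
  {k: True, s: True, j: False}


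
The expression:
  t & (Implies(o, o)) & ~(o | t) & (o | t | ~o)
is never true.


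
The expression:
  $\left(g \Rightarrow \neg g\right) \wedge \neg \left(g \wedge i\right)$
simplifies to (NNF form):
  $\neg g$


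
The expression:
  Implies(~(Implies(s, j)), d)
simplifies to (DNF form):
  d | j | ~s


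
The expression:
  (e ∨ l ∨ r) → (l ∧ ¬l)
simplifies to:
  ¬e ∧ ¬l ∧ ¬r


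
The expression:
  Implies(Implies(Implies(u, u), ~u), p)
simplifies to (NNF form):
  p | u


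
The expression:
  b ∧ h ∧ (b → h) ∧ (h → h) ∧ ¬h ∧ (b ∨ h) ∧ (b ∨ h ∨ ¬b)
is never true.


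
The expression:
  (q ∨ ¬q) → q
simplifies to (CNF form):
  q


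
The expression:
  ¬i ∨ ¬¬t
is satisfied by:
  {t: True, i: False}
  {i: False, t: False}
  {i: True, t: True}


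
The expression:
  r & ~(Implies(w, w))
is never true.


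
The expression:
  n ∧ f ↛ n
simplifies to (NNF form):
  False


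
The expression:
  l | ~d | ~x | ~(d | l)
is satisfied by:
  {l: True, d: False, x: False}
  {l: False, d: False, x: False}
  {x: True, l: True, d: False}
  {x: True, l: False, d: False}
  {d: True, l: True, x: False}
  {d: True, l: False, x: False}
  {d: True, x: True, l: True}


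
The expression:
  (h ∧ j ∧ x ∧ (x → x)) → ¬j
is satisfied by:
  {h: False, x: False, j: False}
  {j: True, h: False, x: False}
  {x: True, h: False, j: False}
  {j: True, x: True, h: False}
  {h: True, j: False, x: False}
  {j: True, h: True, x: False}
  {x: True, h: True, j: False}


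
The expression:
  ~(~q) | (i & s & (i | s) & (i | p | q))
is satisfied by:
  {i: True, q: True, s: True}
  {i: True, q: True, s: False}
  {q: True, s: True, i: False}
  {q: True, s: False, i: False}
  {i: True, s: True, q: False}


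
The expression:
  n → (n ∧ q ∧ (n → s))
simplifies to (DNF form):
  (q ∧ s) ∨ ¬n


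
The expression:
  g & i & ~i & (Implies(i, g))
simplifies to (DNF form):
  False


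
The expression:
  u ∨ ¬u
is always true.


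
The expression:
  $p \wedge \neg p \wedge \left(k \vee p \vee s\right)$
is never true.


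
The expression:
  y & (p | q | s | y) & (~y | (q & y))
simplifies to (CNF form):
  q & y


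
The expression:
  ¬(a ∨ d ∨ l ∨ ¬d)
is never true.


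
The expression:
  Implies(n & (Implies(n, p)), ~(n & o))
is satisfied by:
  {p: False, o: False, n: False}
  {n: True, p: False, o: False}
  {o: True, p: False, n: False}
  {n: True, o: True, p: False}
  {p: True, n: False, o: False}
  {n: True, p: True, o: False}
  {o: True, p: True, n: False}


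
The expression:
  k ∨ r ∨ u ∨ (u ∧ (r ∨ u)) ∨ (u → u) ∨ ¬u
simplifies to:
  True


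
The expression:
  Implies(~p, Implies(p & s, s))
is always true.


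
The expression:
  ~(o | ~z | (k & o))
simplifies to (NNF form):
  z & ~o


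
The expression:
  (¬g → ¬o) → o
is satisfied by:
  {o: True}


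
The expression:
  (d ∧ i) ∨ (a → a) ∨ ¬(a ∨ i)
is always true.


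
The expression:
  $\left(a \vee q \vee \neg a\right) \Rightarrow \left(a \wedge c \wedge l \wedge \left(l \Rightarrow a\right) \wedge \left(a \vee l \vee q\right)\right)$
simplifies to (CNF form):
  $a \wedge c \wedge l$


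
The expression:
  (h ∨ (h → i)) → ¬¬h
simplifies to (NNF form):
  h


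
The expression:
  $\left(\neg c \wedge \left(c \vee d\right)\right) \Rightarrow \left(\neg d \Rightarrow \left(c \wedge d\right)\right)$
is always true.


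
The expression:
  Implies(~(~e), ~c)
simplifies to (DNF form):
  ~c | ~e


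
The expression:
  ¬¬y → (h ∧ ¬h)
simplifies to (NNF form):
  ¬y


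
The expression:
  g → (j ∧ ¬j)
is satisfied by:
  {g: False}


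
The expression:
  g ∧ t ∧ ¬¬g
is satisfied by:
  {t: True, g: True}


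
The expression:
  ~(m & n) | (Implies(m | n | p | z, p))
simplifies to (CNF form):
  p | ~m | ~n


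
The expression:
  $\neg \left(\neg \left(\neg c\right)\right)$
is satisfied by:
  {c: False}


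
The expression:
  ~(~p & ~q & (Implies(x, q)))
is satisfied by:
  {x: True, q: True, p: True}
  {x: True, q: True, p: False}
  {x: True, p: True, q: False}
  {x: True, p: False, q: False}
  {q: True, p: True, x: False}
  {q: True, p: False, x: False}
  {p: True, q: False, x: False}


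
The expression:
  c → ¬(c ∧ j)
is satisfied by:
  {c: False, j: False}
  {j: True, c: False}
  {c: True, j: False}


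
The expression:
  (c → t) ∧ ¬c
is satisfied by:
  {c: False}


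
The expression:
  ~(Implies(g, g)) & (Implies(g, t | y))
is never true.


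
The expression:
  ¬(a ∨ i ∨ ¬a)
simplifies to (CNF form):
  False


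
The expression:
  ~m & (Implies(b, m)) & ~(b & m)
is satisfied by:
  {b: False, m: False}


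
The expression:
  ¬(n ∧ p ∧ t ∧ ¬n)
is always true.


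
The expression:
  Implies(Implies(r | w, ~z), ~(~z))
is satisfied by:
  {z: True}


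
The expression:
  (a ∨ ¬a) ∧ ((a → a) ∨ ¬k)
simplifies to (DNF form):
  True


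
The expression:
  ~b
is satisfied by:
  {b: False}


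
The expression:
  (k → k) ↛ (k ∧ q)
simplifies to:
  ¬k ∨ ¬q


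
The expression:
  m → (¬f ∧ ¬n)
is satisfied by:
  {n: False, m: False, f: False}
  {f: True, n: False, m: False}
  {n: True, f: False, m: False}
  {f: True, n: True, m: False}
  {m: True, f: False, n: False}


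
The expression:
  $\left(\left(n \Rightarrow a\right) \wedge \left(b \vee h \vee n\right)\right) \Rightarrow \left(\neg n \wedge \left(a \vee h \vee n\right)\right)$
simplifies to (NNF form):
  $\left(a \wedge \neg n\right) \vee \left(h \wedge \neg a\right) \vee \left(n \wedge \neg a\right) \vee \left(\neg a \wedge \neg b\right)$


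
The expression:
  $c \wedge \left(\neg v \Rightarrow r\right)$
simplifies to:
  $c \wedge \left(r \vee v\right)$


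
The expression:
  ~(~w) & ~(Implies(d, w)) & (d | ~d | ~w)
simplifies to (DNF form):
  False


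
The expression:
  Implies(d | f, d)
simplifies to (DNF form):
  d | ~f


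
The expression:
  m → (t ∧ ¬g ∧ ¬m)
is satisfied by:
  {m: False}


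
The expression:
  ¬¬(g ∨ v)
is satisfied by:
  {v: True, g: True}
  {v: True, g: False}
  {g: True, v: False}


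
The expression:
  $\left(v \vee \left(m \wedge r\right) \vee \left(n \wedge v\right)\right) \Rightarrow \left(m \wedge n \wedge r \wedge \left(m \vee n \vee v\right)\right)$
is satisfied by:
  {n: True, v: False, m: False, r: False}
  {r: False, v: False, n: False, m: False}
  {r: True, n: True, v: False, m: False}
  {r: True, v: False, n: False, m: False}
  {m: True, n: True, r: False, v: False}
  {m: True, r: False, v: False, n: False}
  {m: True, r: True, n: True, v: False}
  {m: True, r: True, v: True, n: True}


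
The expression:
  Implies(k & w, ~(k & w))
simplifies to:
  ~k | ~w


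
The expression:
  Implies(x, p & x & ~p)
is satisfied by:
  {x: False}


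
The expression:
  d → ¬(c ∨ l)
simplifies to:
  (¬c ∧ ¬l) ∨ ¬d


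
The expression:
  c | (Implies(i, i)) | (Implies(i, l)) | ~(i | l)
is always true.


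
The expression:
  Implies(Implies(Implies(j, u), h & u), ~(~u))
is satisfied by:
  {u: True, j: False}
  {j: False, u: False}
  {j: True, u: True}


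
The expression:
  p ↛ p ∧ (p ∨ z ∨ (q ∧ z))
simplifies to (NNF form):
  False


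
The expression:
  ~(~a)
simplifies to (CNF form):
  a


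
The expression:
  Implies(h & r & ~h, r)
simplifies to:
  True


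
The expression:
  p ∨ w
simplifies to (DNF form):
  p ∨ w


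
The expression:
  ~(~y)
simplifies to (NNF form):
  y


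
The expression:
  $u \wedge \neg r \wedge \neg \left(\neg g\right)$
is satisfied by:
  {u: True, g: True, r: False}


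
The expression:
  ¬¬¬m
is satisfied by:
  {m: False}


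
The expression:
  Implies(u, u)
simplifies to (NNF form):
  True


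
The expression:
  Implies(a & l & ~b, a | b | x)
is always true.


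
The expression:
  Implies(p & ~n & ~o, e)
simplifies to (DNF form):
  e | n | o | ~p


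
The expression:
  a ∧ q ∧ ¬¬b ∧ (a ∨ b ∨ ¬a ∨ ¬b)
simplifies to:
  a ∧ b ∧ q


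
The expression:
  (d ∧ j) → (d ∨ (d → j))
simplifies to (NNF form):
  True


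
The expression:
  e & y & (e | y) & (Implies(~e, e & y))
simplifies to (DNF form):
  e & y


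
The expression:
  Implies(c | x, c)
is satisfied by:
  {c: True, x: False}
  {x: False, c: False}
  {x: True, c: True}


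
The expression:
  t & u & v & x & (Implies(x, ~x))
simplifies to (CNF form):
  False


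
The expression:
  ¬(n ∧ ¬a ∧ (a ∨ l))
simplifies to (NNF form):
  a ∨ ¬l ∨ ¬n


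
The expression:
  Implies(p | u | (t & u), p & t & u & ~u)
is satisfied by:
  {u: False, p: False}


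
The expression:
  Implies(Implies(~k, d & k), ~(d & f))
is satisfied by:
  {k: False, d: False, f: False}
  {f: True, k: False, d: False}
  {d: True, k: False, f: False}
  {f: True, d: True, k: False}
  {k: True, f: False, d: False}
  {f: True, k: True, d: False}
  {d: True, k: True, f: False}


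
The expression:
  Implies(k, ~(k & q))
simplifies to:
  ~k | ~q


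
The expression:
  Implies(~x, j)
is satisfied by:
  {x: True, j: True}
  {x: True, j: False}
  {j: True, x: False}


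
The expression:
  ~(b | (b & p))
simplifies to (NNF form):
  ~b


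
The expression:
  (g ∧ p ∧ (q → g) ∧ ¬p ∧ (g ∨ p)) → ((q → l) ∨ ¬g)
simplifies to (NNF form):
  True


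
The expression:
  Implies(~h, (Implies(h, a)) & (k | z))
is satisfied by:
  {k: True, z: True, h: True}
  {k: True, z: True, h: False}
  {k: True, h: True, z: False}
  {k: True, h: False, z: False}
  {z: True, h: True, k: False}
  {z: True, h: False, k: False}
  {h: True, z: False, k: False}


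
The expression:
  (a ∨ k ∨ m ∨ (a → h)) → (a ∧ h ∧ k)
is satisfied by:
  {a: True, h: True, k: True}


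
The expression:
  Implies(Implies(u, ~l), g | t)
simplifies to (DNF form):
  g | t | (l & u)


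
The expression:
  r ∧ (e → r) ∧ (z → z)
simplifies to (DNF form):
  r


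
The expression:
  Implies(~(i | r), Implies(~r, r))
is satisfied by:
  {i: True, r: True}
  {i: True, r: False}
  {r: True, i: False}


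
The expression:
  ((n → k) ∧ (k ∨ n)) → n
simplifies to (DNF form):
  n ∨ ¬k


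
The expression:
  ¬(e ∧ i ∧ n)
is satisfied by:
  {e: False, n: False, i: False}
  {i: True, e: False, n: False}
  {n: True, e: False, i: False}
  {i: True, n: True, e: False}
  {e: True, i: False, n: False}
  {i: True, e: True, n: False}
  {n: True, e: True, i: False}


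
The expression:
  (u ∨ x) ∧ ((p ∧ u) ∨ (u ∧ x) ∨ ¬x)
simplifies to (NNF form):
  u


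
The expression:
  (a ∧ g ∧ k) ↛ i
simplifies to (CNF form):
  a ∧ g ∧ k ∧ ¬i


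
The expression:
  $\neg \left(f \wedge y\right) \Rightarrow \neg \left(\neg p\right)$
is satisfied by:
  {p: True, f: True, y: True}
  {p: True, f: True, y: False}
  {p: True, y: True, f: False}
  {p: True, y: False, f: False}
  {f: True, y: True, p: False}


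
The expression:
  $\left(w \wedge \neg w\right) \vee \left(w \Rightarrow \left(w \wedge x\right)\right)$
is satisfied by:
  {x: True, w: False}
  {w: False, x: False}
  {w: True, x: True}


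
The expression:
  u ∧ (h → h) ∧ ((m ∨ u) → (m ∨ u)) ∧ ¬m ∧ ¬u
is never true.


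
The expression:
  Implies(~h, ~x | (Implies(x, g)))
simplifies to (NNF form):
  g | h | ~x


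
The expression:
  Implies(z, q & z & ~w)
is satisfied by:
  {q: True, w: False, z: False}
  {w: False, z: False, q: False}
  {q: True, w: True, z: False}
  {w: True, q: False, z: False}
  {z: True, q: True, w: False}


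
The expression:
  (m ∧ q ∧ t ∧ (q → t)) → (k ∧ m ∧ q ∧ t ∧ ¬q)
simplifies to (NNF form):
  ¬m ∨ ¬q ∨ ¬t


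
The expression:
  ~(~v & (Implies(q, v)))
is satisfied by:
  {q: True, v: True}
  {q: True, v: False}
  {v: True, q: False}


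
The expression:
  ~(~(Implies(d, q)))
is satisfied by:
  {q: True, d: False}
  {d: False, q: False}
  {d: True, q: True}


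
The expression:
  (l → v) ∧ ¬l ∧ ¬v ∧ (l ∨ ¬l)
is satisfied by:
  {v: False, l: False}


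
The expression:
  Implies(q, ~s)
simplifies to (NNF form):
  ~q | ~s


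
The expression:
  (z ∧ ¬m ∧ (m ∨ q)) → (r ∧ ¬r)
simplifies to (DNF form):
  m ∨ ¬q ∨ ¬z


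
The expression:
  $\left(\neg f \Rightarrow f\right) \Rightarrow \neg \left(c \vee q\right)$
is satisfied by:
  {c: False, f: False, q: False}
  {q: True, c: False, f: False}
  {c: True, q: False, f: False}
  {q: True, c: True, f: False}
  {f: True, q: False, c: False}


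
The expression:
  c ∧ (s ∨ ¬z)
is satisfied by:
  {c: True, s: True, z: False}
  {c: True, s: False, z: False}
  {c: True, z: True, s: True}


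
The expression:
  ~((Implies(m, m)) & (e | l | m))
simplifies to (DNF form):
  ~e & ~l & ~m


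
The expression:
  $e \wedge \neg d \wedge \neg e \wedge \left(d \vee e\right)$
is never true.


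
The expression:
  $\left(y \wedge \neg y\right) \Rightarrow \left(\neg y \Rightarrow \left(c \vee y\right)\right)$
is always true.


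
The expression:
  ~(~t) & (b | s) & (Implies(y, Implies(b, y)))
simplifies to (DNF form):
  (b & t) | (s & t)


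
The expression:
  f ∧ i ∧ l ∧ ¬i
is never true.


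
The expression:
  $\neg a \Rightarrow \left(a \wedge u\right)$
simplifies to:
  $a$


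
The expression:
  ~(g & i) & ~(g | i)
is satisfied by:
  {g: False, i: False}


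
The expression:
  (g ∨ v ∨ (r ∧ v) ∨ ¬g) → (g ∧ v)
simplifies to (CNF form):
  g ∧ v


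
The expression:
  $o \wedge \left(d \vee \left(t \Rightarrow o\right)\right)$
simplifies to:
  $o$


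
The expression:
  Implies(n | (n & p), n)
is always true.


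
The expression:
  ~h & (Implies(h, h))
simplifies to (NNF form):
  ~h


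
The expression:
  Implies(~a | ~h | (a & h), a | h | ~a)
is always true.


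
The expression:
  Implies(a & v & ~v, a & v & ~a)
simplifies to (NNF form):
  True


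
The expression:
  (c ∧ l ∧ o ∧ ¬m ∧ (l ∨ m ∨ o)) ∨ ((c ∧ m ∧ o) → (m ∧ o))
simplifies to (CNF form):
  True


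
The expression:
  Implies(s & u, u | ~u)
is always true.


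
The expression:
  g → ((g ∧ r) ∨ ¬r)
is always true.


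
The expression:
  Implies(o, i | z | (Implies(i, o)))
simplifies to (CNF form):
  True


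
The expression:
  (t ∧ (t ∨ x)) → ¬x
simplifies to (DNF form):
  ¬t ∨ ¬x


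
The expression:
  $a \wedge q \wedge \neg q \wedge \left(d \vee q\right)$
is never true.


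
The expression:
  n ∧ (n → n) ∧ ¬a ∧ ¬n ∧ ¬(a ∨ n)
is never true.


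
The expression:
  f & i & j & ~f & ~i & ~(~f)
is never true.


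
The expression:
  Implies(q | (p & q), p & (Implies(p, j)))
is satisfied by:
  {j: True, p: True, q: False}
  {j: True, p: False, q: False}
  {p: True, j: False, q: False}
  {j: False, p: False, q: False}
  {q: True, j: True, p: True}


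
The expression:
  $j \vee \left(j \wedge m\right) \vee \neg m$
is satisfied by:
  {j: True, m: False}
  {m: False, j: False}
  {m: True, j: True}


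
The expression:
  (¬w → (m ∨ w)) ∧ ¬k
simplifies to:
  ¬k ∧ (m ∨ w)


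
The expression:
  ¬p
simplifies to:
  ¬p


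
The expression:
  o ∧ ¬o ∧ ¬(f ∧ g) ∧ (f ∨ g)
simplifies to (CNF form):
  False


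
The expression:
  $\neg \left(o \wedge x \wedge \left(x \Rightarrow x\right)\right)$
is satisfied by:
  {o: False, x: False}
  {x: True, o: False}
  {o: True, x: False}


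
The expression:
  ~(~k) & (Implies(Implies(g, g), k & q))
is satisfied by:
  {q: True, k: True}


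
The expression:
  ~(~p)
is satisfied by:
  {p: True}


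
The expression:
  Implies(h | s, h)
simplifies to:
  h | ~s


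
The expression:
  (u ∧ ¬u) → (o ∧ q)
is always true.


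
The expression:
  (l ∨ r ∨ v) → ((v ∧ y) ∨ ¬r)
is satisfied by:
  {v: True, y: True, r: False}
  {v: True, y: False, r: False}
  {y: True, v: False, r: False}
  {v: False, y: False, r: False}
  {r: True, v: True, y: True}


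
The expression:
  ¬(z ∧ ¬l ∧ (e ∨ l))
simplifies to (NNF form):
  l ∨ ¬e ∨ ¬z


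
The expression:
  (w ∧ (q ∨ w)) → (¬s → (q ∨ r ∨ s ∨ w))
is always true.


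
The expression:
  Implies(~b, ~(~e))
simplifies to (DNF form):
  b | e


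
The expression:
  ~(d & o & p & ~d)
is always true.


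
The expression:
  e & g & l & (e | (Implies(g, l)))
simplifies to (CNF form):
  e & g & l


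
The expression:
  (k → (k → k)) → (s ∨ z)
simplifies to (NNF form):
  s ∨ z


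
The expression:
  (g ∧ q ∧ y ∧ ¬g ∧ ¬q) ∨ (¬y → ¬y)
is always true.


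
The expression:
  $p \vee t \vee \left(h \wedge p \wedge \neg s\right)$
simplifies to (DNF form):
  $p \vee t$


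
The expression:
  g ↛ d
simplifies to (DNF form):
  g ∧ ¬d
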